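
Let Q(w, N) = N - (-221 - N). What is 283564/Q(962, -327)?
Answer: -283564/433 ≈ -654.88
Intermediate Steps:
Q(w, N) = 221 + 2*N (Q(w, N) = N + (221 + N) = 221 + 2*N)
283564/Q(962, -327) = 283564/(221 + 2*(-327)) = 283564/(221 - 654) = 283564/(-433) = 283564*(-1/433) = -283564/433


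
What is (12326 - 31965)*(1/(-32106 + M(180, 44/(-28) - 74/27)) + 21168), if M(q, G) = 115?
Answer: -13299245779193/31991 ≈ -4.1572e+8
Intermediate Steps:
(12326 - 31965)*(1/(-32106 + M(180, 44/(-28) - 74/27)) + 21168) = (12326 - 31965)*(1/(-32106 + 115) + 21168) = -19639*(1/(-31991) + 21168) = -19639*(-1/31991 + 21168) = -19639*677185487/31991 = -13299245779193/31991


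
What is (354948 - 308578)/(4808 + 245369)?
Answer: 46370/250177 ≈ 0.18535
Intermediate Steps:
(354948 - 308578)/(4808 + 245369) = 46370/250177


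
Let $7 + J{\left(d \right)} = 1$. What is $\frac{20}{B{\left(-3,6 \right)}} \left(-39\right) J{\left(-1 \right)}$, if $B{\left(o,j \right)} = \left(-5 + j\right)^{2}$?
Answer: $4680$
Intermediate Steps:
$J{\left(d \right)} = -6$ ($J{\left(d \right)} = -7 + 1 = -6$)
$\frac{20}{B{\left(-3,6 \right)}} \left(-39\right) J{\left(-1 \right)} = \frac{20}{\left(-5 + 6\right)^{2}} \left(-39\right) \left(-6\right) = \frac{20}{1^{2}} \left(-39\right) \left(-6\right) = \frac{20}{1} \left(-39\right) \left(-6\right) = 20 \cdot 1 \left(-39\right) \left(-6\right) = 20 \left(-39\right) \left(-6\right) = \left(-780\right) \left(-6\right) = 4680$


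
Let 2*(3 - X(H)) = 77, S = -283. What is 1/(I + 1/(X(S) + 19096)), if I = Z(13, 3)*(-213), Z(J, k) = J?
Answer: -38121/105557047 ≈ -0.00036114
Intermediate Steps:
X(H) = -71/2 (X(H) = 3 - ½*77 = 3 - 77/2 = -71/2)
I = -2769 (I = 13*(-213) = -2769)
1/(I + 1/(X(S) + 19096)) = 1/(-2769 + 1/(-71/2 + 19096)) = 1/(-2769 + 1/(38121/2)) = 1/(-2769 + 2/38121) = 1/(-105557047/38121) = -38121/105557047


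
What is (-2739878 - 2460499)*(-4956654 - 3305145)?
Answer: 42964469498223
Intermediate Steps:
(-2739878 - 2460499)*(-4956654 - 3305145) = -5200377*(-8261799) = 42964469498223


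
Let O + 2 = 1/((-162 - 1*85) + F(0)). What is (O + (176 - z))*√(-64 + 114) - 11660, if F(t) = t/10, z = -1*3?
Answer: -11660 + 218590*√2/247 ≈ -10408.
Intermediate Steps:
z = -3
F(t) = t/10 (F(t) = t*(⅒) = t/10)
O = -495/247 (O = -2 + 1/((-162 - 1*85) + (⅒)*0) = -2 + 1/((-162 - 85) + 0) = -2 + 1/(-247 + 0) = -2 + 1/(-247) = -2 - 1/247 = -495/247 ≈ -2.0040)
(O + (176 - z))*√(-64 + 114) - 11660 = (-495/247 + (176 - 1*(-3)))*√(-64 + 114) - 11660 = (-495/247 + (176 + 3))*√50 - 11660 = (-495/247 + 179)*(5*√2) - 11660 = 43718*(5*√2)/247 - 11660 = 218590*√2/247 - 11660 = -11660 + 218590*√2/247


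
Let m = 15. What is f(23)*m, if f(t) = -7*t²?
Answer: -55545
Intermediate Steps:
f(23)*m = -7*23²*15 = -7*529*15 = -3703*15 = -55545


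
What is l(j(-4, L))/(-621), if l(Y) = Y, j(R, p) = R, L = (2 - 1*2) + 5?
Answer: 4/621 ≈ 0.0064412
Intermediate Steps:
L = 5 (L = (2 - 2) + 5 = 0 + 5 = 5)
l(j(-4, L))/(-621) = -4/(-621) = -4*(-1/621) = 4/621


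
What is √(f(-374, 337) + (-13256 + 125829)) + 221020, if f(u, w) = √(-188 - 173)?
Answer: 221020 + √(112573 + 19*I) ≈ 2.2136e+5 + 0.028314*I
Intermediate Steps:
f(u, w) = 19*I (f(u, w) = √(-361) = 19*I)
√(f(-374, 337) + (-13256 + 125829)) + 221020 = √(19*I + (-13256 + 125829)) + 221020 = √(19*I + 112573) + 221020 = √(112573 + 19*I) + 221020 = 221020 + √(112573 + 19*I)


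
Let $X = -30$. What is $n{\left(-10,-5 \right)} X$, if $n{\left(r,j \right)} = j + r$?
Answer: $450$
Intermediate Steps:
$n{\left(-10,-5 \right)} X = \left(-5 - 10\right) \left(-30\right) = \left(-15\right) \left(-30\right) = 450$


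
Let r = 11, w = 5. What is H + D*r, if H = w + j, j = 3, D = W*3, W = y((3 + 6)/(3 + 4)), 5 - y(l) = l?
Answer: 914/7 ≈ 130.57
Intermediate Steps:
y(l) = 5 - l
W = 26/7 (W = 5 - (3 + 6)/(3 + 4) = 5 - 9/7 = 26/7 ≈ 3.7143)
D = 78/7 (D = (26/7)*3 = 78/7 ≈ 11.143)
H = 8 (H = 5 + 3 = 8)
H + D*r = 8 + (78/7)*11 = 8 + 858/7 = 914/7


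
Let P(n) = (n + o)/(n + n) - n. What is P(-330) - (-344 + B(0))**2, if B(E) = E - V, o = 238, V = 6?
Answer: -20158027/165 ≈ -1.2217e+5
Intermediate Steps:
B(E) = -6 + E (B(E) = E - 1*6 = E - 6 = -6 + E)
P(n) = -n + (238 + n)/(2*n) (P(n) = (n + 238)/(n + n) - n = (238 + n)/((2*n)) - n = (238 + n)*(1/(2*n)) - n = (238 + n)/(2*n) - n = -n + (238 + n)/(2*n))
P(-330) - (-344 + B(0))**2 = (1/2 - 1*(-330) + 119/(-330)) - (-344 + (-6 + 0))**2 = (1/2 + 330 + 119*(-1/330)) - (-344 - 6)**2 = (1/2 + 330 - 119/330) - 1*(-350)**2 = 54473/165 - 1*122500 = 54473/165 - 122500 = -20158027/165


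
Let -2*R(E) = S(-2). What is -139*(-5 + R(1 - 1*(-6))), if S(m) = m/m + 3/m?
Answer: 2641/4 ≈ 660.25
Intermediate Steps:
S(m) = 1 + 3/m
R(E) = ¼ (R(E) = -(3 - 2)/(2*(-2)) = -(-1)/4 = -½*(-½) = ¼)
-139*(-5 + R(1 - 1*(-6))) = -139*(-5 + ¼) = -139*(-19/4) = 2641/4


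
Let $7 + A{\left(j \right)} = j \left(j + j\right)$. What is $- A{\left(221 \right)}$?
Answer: $-97675$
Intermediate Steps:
$A{\left(j \right)} = -7 + 2 j^{2}$ ($A{\left(j \right)} = -7 + j \left(j + j\right) = -7 + j 2 j = -7 + 2 j^{2}$)
$- A{\left(221 \right)} = - (-7 + 2 \cdot 221^{2}) = - (-7 + 2 \cdot 48841) = - (-7 + 97682) = \left(-1\right) 97675 = -97675$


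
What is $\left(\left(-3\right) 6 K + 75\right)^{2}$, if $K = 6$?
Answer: $1089$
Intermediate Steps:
$\left(\left(-3\right) 6 K + 75\right)^{2} = \left(\left(-3\right) 6 \cdot 6 + 75\right)^{2} = \left(\left(-18\right) 6 + 75\right)^{2} = \left(-108 + 75\right)^{2} = \left(-33\right)^{2} = 1089$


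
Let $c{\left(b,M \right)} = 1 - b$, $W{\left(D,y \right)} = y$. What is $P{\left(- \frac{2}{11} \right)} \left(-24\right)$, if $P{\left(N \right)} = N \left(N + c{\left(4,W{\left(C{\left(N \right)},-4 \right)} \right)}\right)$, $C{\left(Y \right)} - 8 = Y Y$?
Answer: $- \frac{1680}{121} \approx -13.884$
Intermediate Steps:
$C{\left(Y \right)} = 8 + Y^{2}$ ($C{\left(Y \right)} = 8 + Y Y = 8 + Y^{2}$)
$P{\left(N \right)} = N \left(-3 + N\right)$ ($P{\left(N \right)} = N \left(N + \left(1 - 4\right)\right) = N \left(N - 3\right) = N \left(-3 + N\right)$)
$P{\left(- \frac{2}{11} \right)} \left(-24\right) = - \frac{2}{11} \left(-3 - \frac{2}{11}\right) \left(-24\right) = \left(-2\right) \frac{1}{11} \left(-3 - \frac{2}{11}\right) \left(-24\right) = - \frac{2 \left(-3 - \frac{2}{11}\right)}{11} \left(-24\right) = \left(- \frac{2}{11}\right) \left(- \frac{35}{11}\right) \left(-24\right) = \frac{70}{121} \left(-24\right) = - \frac{1680}{121}$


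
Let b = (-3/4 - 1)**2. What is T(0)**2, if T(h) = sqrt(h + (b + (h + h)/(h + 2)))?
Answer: 49/16 ≈ 3.0625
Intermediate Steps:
b = 49/16 (b = (-3*1/4 - 1)**2 = (-3/4 - 1)**2 = (-7/4)**2 = 49/16 ≈ 3.0625)
T(h) = sqrt(49/16 + h + 2*h/(2 + h)) (T(h) = sqrt(h + (49/16 + (h + h)/(h + 2))) = sqrt(h + (49/16 + (2*h)/(2 + h))) = sqrt(h + (49/16 + 2*h/(2 + h))) = sqrt(49/16 + h + 2*h/(2 + h)))
T(0)**2 = (sqrt((98 + 16*0**2 + 113*0)/(2 + 0))/4)**2 = (sqrt((98 + 16*0 + 0)/2)/4)**2 = (sqrt((98 + 0 + 0)/2)/4)**2 = (sqrt((1/2)*98)/4)**2 = (sqrt(49)/4)**2 = ((1/4)*7)**2 = (7/4)**2 = 49/16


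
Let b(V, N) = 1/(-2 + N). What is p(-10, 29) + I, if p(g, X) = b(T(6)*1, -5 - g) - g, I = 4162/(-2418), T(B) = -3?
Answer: 10412/1209 ≈ 8.6121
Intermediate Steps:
I = -2081/1209 (I = 4162*(-1/2418) = -2081/1209 ≈ -1.7213)
p(g, X) = 1/(-7 - g) - g (p(g, X) = 1/(-2 + (-5 - g)) - g = 1/(-7 - g) - g)
p(-10, 29) + I = (-1 - 1*(-10)*(7 - 10))/(7 - 10) - 2081/1209 = (-1 - 1*(-10)*(-3))/(-3) - 2081/1209 = -(-1 - 30)/3 - 2081/1209 = -1/3*(-31) - 2081/1209 = 31/3 - 2081/1209 = 10412/1209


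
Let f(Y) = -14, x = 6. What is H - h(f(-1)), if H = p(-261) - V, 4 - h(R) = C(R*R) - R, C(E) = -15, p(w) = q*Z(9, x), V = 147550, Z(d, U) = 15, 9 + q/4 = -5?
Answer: -148395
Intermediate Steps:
q = -56 (q = -36 + 4*(-5) = -36 - 20 = -56)
p(w) = -840 (p(w) = -56*15 = -840)
h(R) = 19 + R (h(R) = 4 - (-15 - R) = 4 + (15 + R) = 19 + R)
H = -148390 (H = -840 - 1*147550 = -840 - 147550 = -148390)
H - h(f(-1)) = -148390 - (19 - 14) = -148390 - 1*5 = -148390 - 5 = -148395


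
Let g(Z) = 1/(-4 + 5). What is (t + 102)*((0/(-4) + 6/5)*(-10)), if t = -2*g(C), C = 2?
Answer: -1200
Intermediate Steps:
g(Z) = 1 (g(Z) = 1/1 = 1)
t = -2 (t = -2*1 = -2)
(t + 102)*((0/(-4) + 6/5)*(-10)) = (-2 + 102)*((0/(-4) + 6/5)*(-10)) = 100*((0*(-¼) + 6*(⅕))*(-10)) = 100*((0 + 6/5)*(-10)) = 100*((6/5)*(-10)) = 100*(-12) = -1200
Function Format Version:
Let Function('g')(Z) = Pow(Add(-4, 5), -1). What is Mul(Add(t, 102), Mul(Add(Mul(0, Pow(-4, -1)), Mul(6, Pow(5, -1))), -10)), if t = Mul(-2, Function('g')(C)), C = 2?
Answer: -1200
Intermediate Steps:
Function('g')(Z) = 1 (Function('g')(Z) = Pow(1, -1) = 1)
t = -2 (t = Mul(-2, 1) = -2)
Mul(Add(t, 102), Mul(Add(Mul(0, Pow(-4, -1)), Mul(6, Pow(5, -1))), -10)) = Mul(Add(-2, 102), Mul(Add(Mul(0, Pow(-4, -1)), Mul(6, Pow(5, -1))), -10)) = Mul(100, Mul(Add(Mul(0, Rational(-1, 4)), Mul(6, Rational(1, 5))), -10)) = Mul(100, Mul(Add(0, Rational(6, 5)), -10)) = Mul(100, Mul(Rational(6, 5), -10)) = Mul(100, -12) = -1200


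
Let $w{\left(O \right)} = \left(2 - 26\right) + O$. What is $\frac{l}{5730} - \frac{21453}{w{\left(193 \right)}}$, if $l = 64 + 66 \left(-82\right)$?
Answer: $- \frac{324161}{2535} \approx -127.87$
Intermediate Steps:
$l = -5348$ ($l = 64 - 5412 = -5348$)
$w{\left(O \right)} = -24 + O$
$\frac{l}{5730} - \frac{21453}{w{\left(193 \right)}} = - \frac{5348}{5730} - \frac{21453}{-24 + 193} = \left(-5348\right) \frac{1}{5730} - \frac{21453}{169} = - \frac{14}{15} - \frac{21453}{169} = - \frac{324161}{2535}$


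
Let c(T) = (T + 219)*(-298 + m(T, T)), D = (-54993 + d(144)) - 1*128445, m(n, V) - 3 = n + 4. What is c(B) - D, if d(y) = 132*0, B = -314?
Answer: 240913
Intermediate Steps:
d(y) = 0
m(n, V) = 7 + n (m(n, V) = 3 + (n + 4) = 3 + (4 + n) = 7 + n)
D = -183438 (D = (-54993 + 0) - 1*128445 = -54993 - 128445 = -183438)
c(T) = (-291 + T)*(219 + T) (c(T) = (T + 219)*(-298 + (7 + T)) = (219 + T)*(-291 + T) = (-291 + T)*(219 + T))
c(B) - D = (-63729 + (-314)² - 72*(-314)) - 1*(-183438) = (-63729 + 98596 + 22608) + 183438 = 57475 + 183438 = 240913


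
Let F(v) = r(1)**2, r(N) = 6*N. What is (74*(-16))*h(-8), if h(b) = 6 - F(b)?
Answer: 35520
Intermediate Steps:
F(v) = 36 (F(v) = (6*1)**2 = 6**2 = 36)
h(b) = -30 (h(b) = 6 - 1*36 = 6 - 36 = -30)
(74*(-16))*h(-8) = (74*(-16))*(-30) = -1184*(-30) = 35520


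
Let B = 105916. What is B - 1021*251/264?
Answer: 27705553/264 ≈ 1.0495e+5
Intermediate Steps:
B - 1021*251/264 = 105916 - 1021*251/264 = 105916 - 1*256271/264 = 105916 - 256271/264 = 27705553/264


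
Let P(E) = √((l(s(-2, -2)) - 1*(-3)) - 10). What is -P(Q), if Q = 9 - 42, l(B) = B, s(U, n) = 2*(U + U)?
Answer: -I*√15 ≈ -3.873*I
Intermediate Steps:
s(U, n) = 4*U (s(U, n) = 2*(2*U) = 4*U)
Q = -33
P(E) = I*√15 (P(E) = √((4*(-2) - 1*(-3)) - 10) = √((-8 + 3) - 10) = √(-5 - 10) = √(-15) = I*√15)
-P(Q) = -I*√15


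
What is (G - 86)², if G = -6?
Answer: 8464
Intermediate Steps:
(G - 86)² = (-6 - 86)² = (-92)² = 8464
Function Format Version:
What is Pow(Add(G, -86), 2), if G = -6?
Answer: 8464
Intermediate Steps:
Pow(Add(G, -86), 2) = Pow(Add(-6, -86), 2) = Pow(-92, 2) = 8464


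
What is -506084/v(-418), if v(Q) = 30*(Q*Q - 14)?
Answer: -126521/1310325 ≈ -0.096557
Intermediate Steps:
v(Q) = -420 + 30*Q² (v(Q) = 30*(Q² - 14) = 30*(-14 + Q²) = -420 + 30*Q²)
-506084/v(-418) = -506084/(-420 + 30*(-418)²) = -506084/(-420 + 30*174724) = -506084/(-420 + 5241720) = -506084/5241300 = -506084*1/5241300 = -126521/1310325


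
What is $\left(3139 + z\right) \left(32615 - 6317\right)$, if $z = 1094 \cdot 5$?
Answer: $226399482$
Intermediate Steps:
$z = 5470$
$\left(3139 + z\right) \left(32615 - 6317\right) = \left(3139 + 5470\right) \left(32615 - 6317\right) = 8609 \cdot 26298 = 226399482$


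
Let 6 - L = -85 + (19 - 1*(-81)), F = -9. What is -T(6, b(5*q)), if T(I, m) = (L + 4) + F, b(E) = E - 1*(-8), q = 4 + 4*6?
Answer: 14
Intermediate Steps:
L = -9 (L = 6 - (-85 + (19 - 1*(-81))) = 6 - (-85 + (19 + 81)) = 6 - (-85 + 100) = 6 - 1*15 = 6 - 15 = -9)
q = 28 (q = 4 + 24 = 28)
b(E) = 8 + E (b(E) = E + 8 = 8 + E)
T(I, m) = -14 (T(I, m) = (-9 + 4) - 9 = -5 - 9 = -14)
-T(6, b(5*q)) = -1*(-14) = 14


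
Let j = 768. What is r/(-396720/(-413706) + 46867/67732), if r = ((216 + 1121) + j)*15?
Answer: 7761116939100/405787703 ≈ 19126.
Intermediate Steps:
r = 31575 (r = ((216 + 1121) + 768)*15 = (1337 + 768)*15 = 2105*15 = 31575)
r/(-396720/(-413706) + 46867/67732) = 31575/(-396720/(-413706) + 46867/67732) = 31575/(-396720*(-1/413706) + 46867*(1/67732)) = 31575/(3480/3629 + 46867/67732) = 31575/(405787703/245799428) = 31575*(245799428/405787703) = 7761116939100/405787703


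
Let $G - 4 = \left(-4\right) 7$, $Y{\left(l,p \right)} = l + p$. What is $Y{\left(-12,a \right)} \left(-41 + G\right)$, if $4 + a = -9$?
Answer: $1625$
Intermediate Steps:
$a = -13$ ($a = -4 - 9 = -13$)
$G = -24$ ($G = 4 - 28 = -24$)
$Y{\left(-12,a \right)} \left(-41 + G\right) = \left(-12 - 13\right) \left(-41 - 24\right) = \left(-25\right) \left(-65\right) = 1625$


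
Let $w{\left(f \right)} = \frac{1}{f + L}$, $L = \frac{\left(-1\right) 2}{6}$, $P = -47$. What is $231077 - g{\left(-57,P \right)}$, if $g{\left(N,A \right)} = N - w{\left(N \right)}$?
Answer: $\frac{39755045}{172} \approx 2.3113 \cdot 10^{5}$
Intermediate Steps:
$L = - \frac{1}{3}$ ($L = \left(-2\right) \frac{1}{6} = - \frac{1}{3} \approx -0.33333$)
$w{\left(f \right)} = \frac{1}{- \frac{1}{3} + f}$ ($w{\left(f \right)} = \frac{1}{f - \frac{1}{3}} = \frac{1}{- \frac{1}{3} + f}$)
$g{\left(N,A \right)} = N - \frac{3}{-1 + 3 N}$
$231077 - g{\left(-57,P \right)} = 231077 - \left(-57 - \frac{1}{- \frac{1}{3} - 57}\right) = 231077 - \left(-57 - \frac{1}{- \frac{172}{3}}\right) = 231077 - \left(-57 - - \frac{3}{172}\right) = 231077 - \left(-57 + \frac{3}{172}\right) = 231077 - - \frac{9801}{172} = 231077 + \frac{9801}{172} = \frac{39755045}{172}$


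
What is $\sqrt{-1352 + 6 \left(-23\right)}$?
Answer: $i \sqrt{1490} \approx 38.601 i$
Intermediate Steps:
$\sqrt{-1352 + 6 \left(-23\right)} = \sqrt{-1352 - 138} = \sqrt{-1490} = i \sqrt{1490}$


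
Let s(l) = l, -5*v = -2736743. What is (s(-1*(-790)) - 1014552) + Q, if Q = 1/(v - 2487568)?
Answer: -9834603496919/9701097 ≈ -1.0138e+6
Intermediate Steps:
v = 2736743/5 (v = -1/5*(-2736743) = 2736743/5 ≈ 5.4735e+5)
Q = -5/9701097 (Q = 1/(2736743/5 - 2487568) = 1/(-9701097/5) = -5/9701097 ≈ -5.1541e-7)
(s(-1*(-790)) - 1014552) + Q = (-1*(-790) - 1014552) - 5/9701097 = (790 - 1014552) - 5/9701097 = -1013762 - 5/9701097 = -9834603496919/9701097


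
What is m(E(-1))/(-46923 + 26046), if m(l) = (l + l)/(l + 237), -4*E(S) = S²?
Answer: 2/19770519 ≈ 1.0116e-7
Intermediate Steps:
E(S) = -S²/4
m(l) = 2*l/(237 + l) (m(l) = (2*l)/(237 + l) = 2*l/(237 + l))
m(E(-1))/(-46923 + 26046) = (2*(-¼*(-1)²)/(237 - ¼*(-1)²))/(-46923 + 26046) = (2*(-¼*1)/(237 - ¼*1))/(-20877) = (2*(-¼)/(237 - ¼))*(-1/20877) = (2*(-¼)/(947/4))*(-1/20877) = (2*(-¼)*(4/947))*(-1/20877) = -2/947*(-1/20877) = 2/19770519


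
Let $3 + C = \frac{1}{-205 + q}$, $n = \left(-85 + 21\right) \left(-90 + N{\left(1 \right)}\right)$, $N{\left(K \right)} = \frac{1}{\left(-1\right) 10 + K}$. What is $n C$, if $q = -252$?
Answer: $- \frac{71212288}{4113} \approx -17314.0$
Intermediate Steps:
$N{\left(K \right)} = \frac{1}{-10 + K}$
$n = \frac{51904}{9}$ ($n = \left(-85 + 21\right) \left(-90 + \frac{1}{-10 + 1}\right) = - 64 \left(-90 + \frac{1}{-9}\right) = - 64 \left(-90 - \frac{1}{9}\right) = \left(-64\right) \left(- \frac{811}{9}\right) = \frac{51904}{9} \approx 5767.1$)
$C = - \frac{1372}{457}$ ($C = -3 + \frac{1}{-205 - 252} = -3 + \frac{1}{-457} = -3 - \frac{1}{457} = - \frac{1372}{457} \approx -3.0022$)
$n C = \frac{51904}{9} \left(- \frac{1372}{457}\right) = - \frac{71212288}{4113}$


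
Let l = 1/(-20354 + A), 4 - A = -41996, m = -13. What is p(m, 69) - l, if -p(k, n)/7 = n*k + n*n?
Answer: -585481009/21646 ≈ -27048.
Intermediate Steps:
A = 42000 (A = 4 - 1*(-41996) = 4 + 41996 = 42000)
p(k, n) = -7*n**2 - 7*k*n (p(k, n) = -7*(n*k + n*n) = -7*(k*n + n**2) = -7*(n**2 + k*n) = -7*n**2 - 7*k*n)
l = 1/21646 (l = 1/(-20354 + 42000) = 1/21646 ≈ 4.6198e-5)
p(m, 69) - l = -7*69*(-13 + 69) - 1*1/21646 = -7*69*56 - 1/21646 = -27048 - 1/21646 = -585481009/21646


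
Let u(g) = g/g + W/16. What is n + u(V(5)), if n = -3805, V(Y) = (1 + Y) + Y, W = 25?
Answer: -60839/16 ≈ -3802.4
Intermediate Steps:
V(Y) = 1 + 2*Y
u(g) = 41/16 (u(g) = g/g + 25/16 = 1 + 25*(1/16) = 1 + 25/16 = 41/16)
n + u(V(5)) = -3805 + 41/16 = -60839/16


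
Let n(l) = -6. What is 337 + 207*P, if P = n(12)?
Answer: -905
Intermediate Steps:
P = -6
337 + 207*P = 337 + 207*(-6) = 337 - 1242 = -905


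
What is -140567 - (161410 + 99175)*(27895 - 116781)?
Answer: 23162217743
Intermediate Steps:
-140567 - (161410 + 99175)*(27895 - 116781) = -140567 - 260585*(-88886) = -140567 - 1*(-23162358310) = -140567 + 23162358310 = 23162217743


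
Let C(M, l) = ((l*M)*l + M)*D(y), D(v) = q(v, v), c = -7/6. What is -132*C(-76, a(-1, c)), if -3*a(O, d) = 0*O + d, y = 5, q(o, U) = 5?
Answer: 1559140/27 ≈ 57746.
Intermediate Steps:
c = -7/6 (c = -7*⅙ = -7/6 ≈ -1.1667)
a(O, d) = -d/3 (a(O, d) = -(0*O + d)/3 = -(0 + d)/3 = -d/3)
D(v) = 5
C(M, l) = 5*M + 5*M*l² (C(M, l) = ((l*M)*l + M)*5 = ((M*l)*l + M)*5 = (M*l² + M)*5 = (M + M*l²)*5 = 5*M + 5*M*l²)
-132*C(-76, a(-1, c)) = -660*(-76)*(1 + (-⅓*(-7/6))²) = -660*(-76)*(1 + (7/18)²) = -660*(-76)*(1 + 49/324) = -660*(-76)*373/324 = -132*(-35435/81) = 1559140/27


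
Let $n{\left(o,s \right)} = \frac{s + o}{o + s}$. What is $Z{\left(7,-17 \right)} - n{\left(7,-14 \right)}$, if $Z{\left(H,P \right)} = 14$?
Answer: $13$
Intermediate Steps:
$n{\left(o,s \right)} = 1$ ($n{\left(o,s \right)} = \frac{o + s}{o + s} = 1$)
$Z{\left(7,-17 \right)} - n{\left(7,-14 \right)} = 14 - 1 = 13$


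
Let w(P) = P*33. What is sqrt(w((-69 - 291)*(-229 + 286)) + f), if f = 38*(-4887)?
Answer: 87*I*sqrt(114) ≈ 928.91*I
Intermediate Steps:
w(P) = 33*P
f = -185706
sqrt(w((-69 - 291)*(-229 + 286)) + f) = sqrt(33*((-69 - 291)*(-229 + 286)) - 185706) = sqrt(33*(-360*57) - 185706) = sqrt(33*(-20520) - 185706) = sqrt(-677160 - 185706) = sqrt(-862866) = 87*I*sqrt(114)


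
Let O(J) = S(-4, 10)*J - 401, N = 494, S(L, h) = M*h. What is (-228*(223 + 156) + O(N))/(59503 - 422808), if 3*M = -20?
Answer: 359239/1089915 ≈ 0.32960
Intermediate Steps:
M = -20/3 (M = (⅓)*(-20) = -20/3 ≈ -6.6667)
S(L, h) = -20*h/3
O(J) = -401 - 200*J/3 (O(J) = (-20/3*10)*J - 401 = -200*J/3 - 401 = -401 - 200*J/3)
(-228*(223 + 156) + O(N))/(59503 - 422808) = (-228*(223 + 156) + (-401 - 200/3*494))/(59503 - 422808) = (-228*379 + (-401 - 98800/3))/(-363305) = (-86412 - 100003/3)*(-1/363305) = -359239/3*(-1/363305) = 359239/1089915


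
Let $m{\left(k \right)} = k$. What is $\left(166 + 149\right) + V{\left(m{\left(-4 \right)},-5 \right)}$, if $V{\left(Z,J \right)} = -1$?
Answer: $314$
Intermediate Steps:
$\left(166 + 149\right) + V{\left(m{\left(-4 \right)},-5 \right)} = \left(166 + 149\right) - 1 = 315 - 1 = 314$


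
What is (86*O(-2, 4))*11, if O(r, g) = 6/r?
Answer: -2838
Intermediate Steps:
(86*O(-2, 4))*11 = (86*(6/(-2)))*11 = (86*(6*(-½)))*11 = (86*(-3))*11 = -258*11 = -2838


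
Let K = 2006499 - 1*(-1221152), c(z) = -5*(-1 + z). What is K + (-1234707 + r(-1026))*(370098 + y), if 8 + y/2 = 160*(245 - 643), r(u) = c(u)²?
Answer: 6100460983647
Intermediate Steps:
c(z) = 5 - 5*z
r(u) = (5 - 5*u)²
y = -127376 (y = -16 + 2*(160*(245 - 643)) = -16 + 2*(160*(-398)) = -16 + 2*(-63680) = -16 - 127360 = -127376)
K = 3227651 (K = 2006499 + 1221152 = 3227651)
K + (-1234707 + r(-1026))*(370098 + y) = 3227651 + (-1234707 + 25*(-1 - 1026)²)*(370098 - 127376) = 3227651 + (-1234707 + 25*(-1027)²)*242722 = 3227651 + (-1234707 + 25*1054729)*242722 = 3227651 + (-1234707 + 26368225)*242722 = 3227651 + 25133518*242722 = 3227651 + 6100457755996 = 6100460983647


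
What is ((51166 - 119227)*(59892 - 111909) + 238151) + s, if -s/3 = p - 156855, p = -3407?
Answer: 3541047974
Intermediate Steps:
s = 480786 (s = -3*(-3407 - 156855) = -3*(-160262) = 480786)
((51166 - 119227)*(59892 - 111909) + 238151) + s = ((51166 - 119227)*(59892 - 111909) + 238151) + 480786 = (-68061*(-52017) + 238151) + 480786 = (3540329037 + 238151) + 480786 = 3540567188 + 480786 = 3541047974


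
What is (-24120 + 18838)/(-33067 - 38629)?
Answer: 2641/35848 ≈ 0.073672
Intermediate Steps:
(-24120 + 18838)/(-33067 - 38629) = -5282/(-71696) = -5282*(-1/71696) = 2641/35848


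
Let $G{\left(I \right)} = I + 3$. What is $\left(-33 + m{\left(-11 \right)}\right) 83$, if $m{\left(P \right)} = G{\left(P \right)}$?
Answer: $-3403$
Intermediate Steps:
$G{\left(I \right)} = 3 + I$
$m{\left(P \right)} = 3 + P$
$\left(-33 + m{\left(-11 \right)}\right) 83 = \left(-33 + \left(3 - 11\right)\right) 83 = \left(-33 - 8\right) 83 = \left(-41\right) 83 = -3403$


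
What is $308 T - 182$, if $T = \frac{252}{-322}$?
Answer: $- \frac{9730}{23} \approx -423.04$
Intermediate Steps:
$T = - \frac{18}{23}$ ($T = 252 \left(- \frac{1}{322}\right) = - \frac{18}{23} \approx -0.78261$)
$308 T - 182 = 308 \left(- \frac{18}{23}\right) - 182 = - \frac{5544}{23} - 182 = - \frac{9730}{23}$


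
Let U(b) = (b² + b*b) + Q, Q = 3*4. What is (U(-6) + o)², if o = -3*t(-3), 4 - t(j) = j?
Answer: 3969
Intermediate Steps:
t(j) = 4 - j
Q = 12
U(b) = 12 + 2*b² (U(b) = (b² + b*b) + 12 = (b² + b²) + 12 = 2*b² + 12 = 12 + 2*b²)
o = -21 (o = -3*(4 - 1*(-3)) = -3*(4 + 3) = -3*7 = -21)
(U(-6) + o)² = ((12 + 2*(-6)²) - 21)² = ((12 + 2*36) - 21)² = ((12 + 72) - 21)² = (84 - 21)² = 63² = 3969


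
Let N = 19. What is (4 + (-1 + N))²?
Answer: 484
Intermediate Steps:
(4 + (-1 + N))² = (4 + (-1 + 19))² = (4 + 18)² = 22² = 484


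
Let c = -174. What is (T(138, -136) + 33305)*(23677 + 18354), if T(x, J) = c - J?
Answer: 1398245277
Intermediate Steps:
T(x, J) = -174 - J
(T(138, -136) + 33305)*(23677 + 18354) = ((-174 - 1*(-136)) + 33305)*(23677 + 18354) = ((-174 + 136) + 33305)*42031 = (-38 + 33305)*42031 = 33267*42031 = 1398245277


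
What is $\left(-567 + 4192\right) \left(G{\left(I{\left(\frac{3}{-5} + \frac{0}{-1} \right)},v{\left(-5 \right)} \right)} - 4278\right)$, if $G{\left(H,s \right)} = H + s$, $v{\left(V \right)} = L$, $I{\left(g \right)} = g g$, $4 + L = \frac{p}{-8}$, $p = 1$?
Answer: $- \frac{124171185}{8} \approx -1.5521 \cdot 10^{7}$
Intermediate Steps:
$L = - \frac{33}{8}$ ($L = -4 + 1 \frac{1}{-8} = -4 + 1 \left(- \frac{1}{8}\right) = -4 - \frac{1}{8} = - \frac{33}{8} \approx -4.125$)
$I{\left(g \right)} = g^{2}$
$v{\left(V \right)} = - \frac{33}{8}$
$\left(-567 + 4192\right) \left(G{\left(I{\left(\frac{3}{-5} + \frac{0}{-1} \right)},v{\left(-5 \right)} \right)} - 4278\right) = \left(-567 + 4192\right) \left(\left(\left(\frac{3}{-5} + \frac{0}{-1}\right)^{2} - \frac{33}{8}\right) - 4278\right) = 3625 \left(\left(\left(3 \left(- \frac{1}{5}\right) + 0 \left(-1\right)\right)^{2} - \frac{33}{8}\right) - 4278\right) = 3625 \left(\left(\left(- \frac{3}{5} + 0\right)^{2} - \frac{33}{8}\right) - 4278\right) = 3625 \left(\left(\left(- \frac{3}{5}\right)^{2} - \frac{33}{8}\right) - 4278\right) = 3625 \left(\left(\frac{9}{25} - \frac{33}{8}\right) - 4278\right) = 3625 \left(- \frac{753}{200} - 4278\right) = 3625 \left(- \frac{856353}{200}\right) = - \frac{124171185}{8}$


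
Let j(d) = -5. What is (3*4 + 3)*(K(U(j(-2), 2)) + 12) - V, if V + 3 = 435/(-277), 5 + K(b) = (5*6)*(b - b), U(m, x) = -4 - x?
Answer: 30351/277 ≈ 109.57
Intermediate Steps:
K(b) = -5 (K(b) = -5 + (5*6)*(b - b) = -5 + 30*0 = -5 + 0 = -5)
V = -1266/277 (V = -3 + 435/(-277) = -3 + 435*(-1/277) = -3 - 435/277 = -1266/277 ≈ -4.5704)
(3*4 + 3)*(K(U(j(-2), 2)) + 12) - V = (3*4 + 3)*(-5 + 12) - 1*(-1266/277) = (12 + 3)*7 + 1266/277 = 15*7 + 1266/277 = 105 + 1266/277 = 30351/277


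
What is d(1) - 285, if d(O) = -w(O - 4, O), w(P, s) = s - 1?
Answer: -285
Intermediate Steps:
w(P, s) = -1 + s
d(O) = 1 - O (d(O) = -(-1 + O) = 1 - O)
d(1) - 285 = (1 - 1*1) - 285 = (1 - 1) - 285 = 0 - 285 = -285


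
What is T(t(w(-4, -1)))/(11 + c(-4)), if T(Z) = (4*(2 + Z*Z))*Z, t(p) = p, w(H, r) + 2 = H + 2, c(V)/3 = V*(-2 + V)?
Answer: -288/83 ≈ -3.4699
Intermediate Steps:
c(V) = 3*V*(-2 + V) (c(V) = 3*(V*(-2 + V)) = 3*V*(-2 + V))
w(H, r) = H (w(H, r) = -2 + (H + 2) = -2 + (2 + H) = H)
T(Z) = Z*(8 + 4*Z²) (T(Z) = (4*(2 + Z²))*Z = (8 + 4*Z²)*Z = Z*(8 + 4*Z²))
T(t(w(-4, -1)))/(11 + c(-4)) = (4*(-4)*(2 + (-4)²))/(11 + 3*(-4)*(-2 - 4)) = (4*(-4)*(2 + 16))/(11 + 3*(-4)*(-6)) = (4*(-4)*18)/(11 + 72) = -288/83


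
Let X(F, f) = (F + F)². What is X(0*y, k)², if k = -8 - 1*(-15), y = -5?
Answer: 0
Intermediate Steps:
k = 7 (k = -8 + 15 = 7)
X(F, f) = 4*F² (X(F, f) = (2*F)² = 4*F²)
X(0*y, k)² = (4*(0*(-5))²)² = (4*0²)² = (4*0)² = 0² = 0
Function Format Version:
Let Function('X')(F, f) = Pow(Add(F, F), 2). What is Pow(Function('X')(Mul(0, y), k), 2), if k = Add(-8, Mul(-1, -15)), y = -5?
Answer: 0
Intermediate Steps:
k = 7 (k = Add(-8, 15) = 7)
Function('X')(F, f) = Mul(4, Pow(F, 2)) (Function('X')(F, f) = Pow(Mul(2, F), 2) = Mul(4, Pow(F, 2)))
Pow(Function('X')(Mul(0, y), k), 2) = Pow(Mul(4, Pow(Mul(0, -5), 2)), 2) = Pow(Mul(4, Pow(0, 2)), 2) = Pow(Mul(4, 0), 2) = Pow(0, 2) = 0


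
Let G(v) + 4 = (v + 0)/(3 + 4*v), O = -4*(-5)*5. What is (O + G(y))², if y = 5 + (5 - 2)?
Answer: 11343424/1225 ≈ 9259.9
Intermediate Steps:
y = 8 (y = 5 + 3 = 8)
O = 100 (O = 20*5 = 100)
G(v) = -4 + v/(3 + 4*v) (G(v) = -4 + (v + 0)/(3 + 4*v) = -4 + v/(3 + 4*v))
(O + G(y))² = (100 + 3*(-4 - 5*8)/(3 + 4*8))² = (100 + 3*(-4 - 40)/(3 + 32))² = (100 + 3*(-44)/35)² = (100 + 3*(1/35)*(-44))² = (100 - 132/35)² = (3368/35)² = 11343424/1225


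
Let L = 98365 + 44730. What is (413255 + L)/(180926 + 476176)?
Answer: 92725/109517 ≈ 0.84667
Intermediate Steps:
L = 143095
(413255 + L)/(180926 + 476176) = (413255 + 143095)/(180926 + 476176) = 556350/657102 = 556350*(1/657102) = 92725/109517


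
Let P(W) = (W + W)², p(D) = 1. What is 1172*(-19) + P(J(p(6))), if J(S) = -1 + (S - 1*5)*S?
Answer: -22168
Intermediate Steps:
J(S) = -1 + S*(-5 + S) (J(S) = -1 + (S - 5)*S = -1 + (-5 + S)*S = -1 + S*(-5 + S))
P(W) = 4*W² (P(W) = (2*W)² = 4*W²)
1172*(-19) + P(J(p(6))) = 1172*(-19) + 4*(-1 + 1² - 5*1)² = -22268 + 4*(-1 + 1 - 5)² = -22268 + 4*(-5)² = -22268 + 4*25 = -22268 + 100 = -22168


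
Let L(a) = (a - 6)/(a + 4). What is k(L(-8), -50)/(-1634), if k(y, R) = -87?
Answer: 87/1634 ≈ 0.053244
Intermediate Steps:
L(a) = (-6 + a)/(4 + a)
k(L(-8), -50)/(-1634) = -87/(-1634) = -87*(-1/1634) = 87/1634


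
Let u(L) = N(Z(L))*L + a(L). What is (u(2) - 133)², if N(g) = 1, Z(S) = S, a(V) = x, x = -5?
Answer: 18496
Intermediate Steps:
a(V) = -5
u(L) = -5 + L (u(L) = 1*L - 5 = L - 5 = -5 + L)
(u(2) - 133)² = ((-5 + 2) - 133)² = (-3 - 133)² = (-136)² = 18496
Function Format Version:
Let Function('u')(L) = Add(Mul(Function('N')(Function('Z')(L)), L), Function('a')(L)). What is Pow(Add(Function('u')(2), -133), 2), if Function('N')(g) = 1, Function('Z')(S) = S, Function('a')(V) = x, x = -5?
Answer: 18496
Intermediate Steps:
Function('a')(V) = -5
Function('u')(L) = Add(-5, L) (Function('u')(L) = Add(Mul(1, L), -5) = Add(L, -5) = Add(-5, L))
Pow(Add(Function('u')(2), -133), 2) = Pow(Add(Add(-5, 2), -133), 2) = Pow(Add(-3, -133), 2) = Pow(-136, 2) = 18496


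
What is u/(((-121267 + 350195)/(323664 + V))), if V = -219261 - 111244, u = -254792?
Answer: 217879009/28616 ≈ 7613.9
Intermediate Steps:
V = -330505
u/(((-121267 + 350195)/(323664 + V))) = -254792*(323664 - 330505)/(-121267 + 350195) = -254792/(228928/(-6841)) = -254792/(228928*(-1/6841)) = -254792/(-228928/6841) = -254792*(-6841/228928) = 217879009/28616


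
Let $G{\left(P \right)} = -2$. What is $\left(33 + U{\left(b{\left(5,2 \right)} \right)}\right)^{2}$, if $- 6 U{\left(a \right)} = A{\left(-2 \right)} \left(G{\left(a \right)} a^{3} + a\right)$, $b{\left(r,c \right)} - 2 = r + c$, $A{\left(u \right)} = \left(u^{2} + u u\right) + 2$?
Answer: $5992704$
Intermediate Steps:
$A{\left(u \right)} = 2 + 2 u^{2}$ ($A{\left(u \right)} = \left(u^{2} + u^{2}\right) + 2 = 2 u^{2} + 2 = 2 + 2 u^{2}$)
$b{\left(r,c \right)} = 2 + c + r$ ($b{\left(r,c \right)} = 2 + \left(r + c\right) = 2 + \left(c + r\right) = 2 + c + r$)
$U{\left(a \right)} = - \frac{5 a}{3} + \frac{10 a^{3}}{3}$ ($U{\left(a \right)} = - \frac{\left(2 + 2 \left(-2\right)^{2}\right) \left(- 2 a^{3} + a\right)}{6} = - \frac{\left(2 + 2 \cdot 4\right) \left(a - 2 a^{3}\right)}{6} = - \frac{\left(2 + 8\right) \left(a - 2 a^{3}\right)}{6} = - \frac{10 \left(a - 2 a^{3}\right)}{6} = - \frac{- 20 a^{3} + 10 a}{6} = - \frac{5 a}{3} + \frac{10 a^{3}}{3}$)
$\left(33 + U{\left(b{\left(5,2 \right)} \right)}\right)^{2} = \left(33 + \frac{5 \left(2 + 2 + 5\right) \left(-1 + 2 \left(2 + 2 + 5\right)^{2}\right)}{3}\right)^{2} = \left(33 + \frac{5}{3} \cdot 9 \left(-1 + 2 \cdot 9^{2}\right)\right)^{2} = \left(33 + \frac{5}{3} \cdot 9 \left(-1 + 2 \cdot 81\right)\right)^{2} = \left(33 + \frac{5}{3} \cdot 9 \left(-1 + 162\right)\right)^{2} = \left(33 + \frac{5}{3} \cdot 9 \cdot 161\right)^{2} = \left(33 + 2415\right)^{2} = 2448^{2} = 5992704$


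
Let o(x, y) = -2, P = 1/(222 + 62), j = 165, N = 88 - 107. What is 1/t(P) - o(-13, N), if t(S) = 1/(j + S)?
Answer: 47429/284 ≈ 167.00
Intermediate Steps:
N = -19
P = 1/284 ≈ 0.0035211
t(S) = 1/(165 + S)
1/t(P) - o(-13, N) = 1/(1/(165 + 1/284)) - 1*(-2) = 1/(1/(46861/284)) + 2 = 1/(284/46861) + 2 = 46861/284 + 2 = 47429/284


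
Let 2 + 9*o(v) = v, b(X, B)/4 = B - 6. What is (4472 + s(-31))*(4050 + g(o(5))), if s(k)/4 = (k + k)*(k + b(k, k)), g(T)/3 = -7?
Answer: 196873056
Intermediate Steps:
b(X, B) = -24 + 4*B (b(X, B) = 4*(B - 6) = 4*(-6 + B) = -24 + 4*B)
o(v) = -2/9 + v/9
g(T) = -21 (g(T) = 3*(-7) = -21)
s(k) = 8*k*(-24 + 5*k) (s(k) = 4*((k + k)*(k + (-24 + 4*k))) = 4*((2*k)*(-24 + 5*k)) = 4*(2*k*(-24 + 5*k)) = 8*k*(-24 + 5*k))
(4472 + s(-31))*(4050 + g(o(5))) = (4472 + 8*(-31)*(-24 + 5*(-31)))*(4050 - 21) = (4472 + 8*(-31)*(-24 - 155))*4029 = (4472 + 8*(-31)*(-179))*4029 = (4472 + 44392)*4029 = 48864*4029 = 196873056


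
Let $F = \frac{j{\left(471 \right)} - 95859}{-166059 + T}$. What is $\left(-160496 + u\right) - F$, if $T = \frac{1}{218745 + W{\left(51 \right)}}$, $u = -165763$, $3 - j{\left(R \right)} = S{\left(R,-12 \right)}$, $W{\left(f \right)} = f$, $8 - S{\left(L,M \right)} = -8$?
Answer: $- \frac{11854003892993529}{36333044963} \approx -3.2626 \cdot 10^{5}$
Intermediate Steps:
$S{\left(L,M \right)} = 16$ ($S{\left(L,M \right)} = 8 - -8 = 8 + 8 = 16$)
$j{\left(R \right)} = -13$ ($j{\left(R \right)} = 3 - 16 = -13$)
$T = \frac{1}{218796}$ ($T = \frac{1}{218745 + 51} = \frac{1}{218796} \approx 4.5705 \cdot 10^{-6}$)
$F = \frac{20976410112}{36333044963}$ ($F = \frac{-13 - 95859}{-166059 + \frac{1}{218796}} = - \frac{95872}{- \frac{36333044963}{218796}} = \left(-95872\right) \left(- \frac{218796}{36333044963}\right) = \frac{20976410112}{36333044963} \approx 0.57734$)
$\left(-160496 + u\right) - F = \left(-160496 - 165763\right) - \frac{20976410112}{36333044963} = -326259 - \frac{20976410112}{36333044963} = - \frac{11854003892993529}{36333044963}$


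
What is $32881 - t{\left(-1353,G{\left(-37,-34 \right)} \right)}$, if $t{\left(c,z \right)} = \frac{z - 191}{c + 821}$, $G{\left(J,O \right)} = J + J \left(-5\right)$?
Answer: $\frac{17492649}{532} \approx 32881.0$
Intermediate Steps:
$G{\left(J,O \right)} = - 4 J$ ($G{\left(J,O \right)} = J - 5 J = - 4 J$)
$t{\left(c,z \right)} = \frac{-191 + z}{821 + c}$
$32881 - t{\left(-1353,G{\left(-37,-34 \right)} \right)} = 32881 - \frac{-191 - -148}{821 - 1353} = 32881 - \frac{-191 + 148}{-532} = 32881 - \left(- \frac{1}{532}\right) \left(-43\right) = 32881 - \frac{43}{532} = \frac{17492649}{532}$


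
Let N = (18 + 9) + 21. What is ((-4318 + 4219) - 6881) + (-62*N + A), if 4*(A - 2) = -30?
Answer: -19923/2 ≈ -9961.5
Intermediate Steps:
A = -11/2 (A = 2 + (1/4)*(-30) = 2 - 15/2 = -11/2 ≈ -5.5000)
N = 48 (N = 27 + 21 = 48)
((-4318 + 4219) - 6881) + (-62*N + A) = ((-4318 + 4219) - 6881) + (-62*48 - 11/2) = (-99 - 6881) + (-2976 - 11/2) = -6980 - 5963/2 = -19923/2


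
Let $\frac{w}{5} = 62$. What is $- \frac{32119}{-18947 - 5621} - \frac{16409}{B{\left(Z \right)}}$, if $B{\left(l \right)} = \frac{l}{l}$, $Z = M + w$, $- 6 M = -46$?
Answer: $- \frac{403104193}{24568} \approx -16408.0$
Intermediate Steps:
$w = 310$ ($w = 5 \cdot 62 = 310$)
$M = \frac{23}{3}$ ($M = \left(- \frac{1}{6}\right) \left(-46\right) = \frac{23}{3} \approx 7.6667$)
$Z = \frac{953}{3}$ ($Z = \frac{23}{3} + 310 = \frac{953}{3} \approx 317.67$)
$B{\left(l \right)} = 1$
$- \frac{32119}{-18947 - 5621} - \frac{16409}{B{\left(Z \right)}} = - \frac{32119}{-18947 - 5621} - \frac{16409}{1} = - \frac{32119}{-18947 - 5621} - 16409 = - \frac{32119}{-24568} - 16409 = \left(-32119\right) \left(- \frac{1}{24568}\right) - 16409 = \frac{32119}{24568} - 16409 = - \frac{403104193}{24568}$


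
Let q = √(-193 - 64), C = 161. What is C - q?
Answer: 161 - I*√257 ≈ 161.0 - 16.031*I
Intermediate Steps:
q = I*√257 (q = √(-257) = I*√257 ≈ 16.031*I)
C - q = 161 - I*√257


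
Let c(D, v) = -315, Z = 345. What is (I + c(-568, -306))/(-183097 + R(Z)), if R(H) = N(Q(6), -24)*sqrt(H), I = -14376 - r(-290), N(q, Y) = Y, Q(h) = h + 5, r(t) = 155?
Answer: 2718258062/33524312689 - 356304*sqrt(345)/33524312689 ≈ 0.080886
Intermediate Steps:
Q(h) = 5 + h
I = -14531 (I = -14376 - 1*155 = -14376 - 155 = -14531)
R(H) = -24*sqrt(H)
(I + c(-568, -306))/(-183097 + R(Z)) = (-14531 - 315)/(-183097 - 24*sqrt(345)) = -14846/(-183097 - 24*sqrt(345))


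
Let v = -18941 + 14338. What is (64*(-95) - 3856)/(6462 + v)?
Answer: -9936/1859 ≈ -5.3448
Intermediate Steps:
v = -4603
(64*(-95) - 3856)/(6462 + v) = (64*(-95) - 3856)/(6462 - 4603) = (-6080 - 3856)/1859 = -9936*1/1859 = -9936/1859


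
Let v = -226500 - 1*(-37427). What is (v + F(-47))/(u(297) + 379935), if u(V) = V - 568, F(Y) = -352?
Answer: -189425/379664 ≈ -0.49893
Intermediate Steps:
v = -189073 (v = -226500 + 37427 = -189073)
u(V) = -568 + V
(v + F(-47))/(u(297) + 379935) = (-189073 - 352)/((-568 + 297) + 379935) = -189425/(-271 + 379935) = -189425/379664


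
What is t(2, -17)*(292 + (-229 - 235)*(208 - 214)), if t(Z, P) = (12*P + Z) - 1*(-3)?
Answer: -612124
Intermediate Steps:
t(Z, P) = 3 + Z + 12*P (t(Z, P) = (Z + 12*P) + 3 = 3 + Z + 12*P)
t(2, -17)*(292 + (-229 - 235)*(208 - 214)) = (3 + 2 + 12*(-17))*(292 + (-229 - 235)*(208 - 214)) = (3 + 2 - 204)*(292 - 464*(-6)) = -199*(292 + 2784) = -199*3076 = -612124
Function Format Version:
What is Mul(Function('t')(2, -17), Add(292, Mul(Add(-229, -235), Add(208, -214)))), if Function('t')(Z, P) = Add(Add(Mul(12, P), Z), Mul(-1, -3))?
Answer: -612124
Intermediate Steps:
Function('t')(Z, P) = Add(3, Z, Mul(12, P)) (Function('t')(Z, P) = Add(Add(Z, Mul(12, P)), 3) = Add(3, Z, Mul(12, P)))
Mul(Function('t')(2, -17), Add(292, Mul(Add(-229, -235), Add(208, -214)))) = Mul(Add(3, 2, Mul(12, -17)), Add(292, Mul(Add(-229, -235), Add(208, -214)))) = Mul(Add(3, 2, -204), Add(292, Mul(-464, -6))) = Mul(-199, Add(292, 2784)) = Mul(-199, 3076) = -612124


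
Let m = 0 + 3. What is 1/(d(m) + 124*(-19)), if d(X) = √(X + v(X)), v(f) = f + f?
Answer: -1/2353 ≈ -0.00042499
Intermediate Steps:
v(f) = 2*f
m = 3
d(X) = √3*√X (d(X) = √(X + 2*X) = √(3*X) = √3*√X)
1/(d(m) + 124*(-19)) = 1/(√3*√3 + 124*(-19)) = 1/(3 - 2356) = 1/(-2353) = -1/2353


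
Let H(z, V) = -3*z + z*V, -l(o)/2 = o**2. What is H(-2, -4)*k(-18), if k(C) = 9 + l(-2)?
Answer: 14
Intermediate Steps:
l(o) = -2*o**2
H(z, V) = -3*z + V*z
k(C) = 1 (k(C) = 9 - 2*(-2)**2 = 9 - 2*4 = 9 - 8 = 1)
H(-2, -4)*k(-18) = -2*(-3 - 4)*1 = -2*(-7)*1 = 14*1 = 14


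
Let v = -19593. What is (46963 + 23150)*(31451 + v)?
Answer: 831399954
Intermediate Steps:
(46963 + 23150)*(31451 + v) = (46963 + 23150)*(31451 - 19593) = 70113*11858 = 831399954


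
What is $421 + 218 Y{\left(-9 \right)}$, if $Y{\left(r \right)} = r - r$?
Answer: $421$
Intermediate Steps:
$Y{\left(r \right)} = 0$
$421 + 218 Y{\left(-9 \right)} = 421 + 218 \cdot 0 = 421 + 0 = 421$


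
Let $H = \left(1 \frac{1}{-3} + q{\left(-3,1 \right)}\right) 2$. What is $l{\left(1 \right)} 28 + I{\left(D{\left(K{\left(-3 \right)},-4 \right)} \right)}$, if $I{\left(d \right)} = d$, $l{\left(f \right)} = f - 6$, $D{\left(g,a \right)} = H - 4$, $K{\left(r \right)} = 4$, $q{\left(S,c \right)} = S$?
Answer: $- \frac{452}{3} \approx -150.67$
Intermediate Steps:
$H = - \frac{20}{3}$ ($H = \left(1 \frac{1}{-3} - 3\right) 2 = \left(1 \left(- \frac{1}{3}\right) - 3\right) 2 = \left(- \frac{1}{3} - 3\right) 2 = \left(- \frac{10}{3}\right) 2 = - \frac{20}{3} \approx -6.6667$)
$D{\left(g,a \right)} = - \frac{32}{3}$ ($D{\left(g,a \right)} = - \frac{20}{3} - 4 = - \frac{32}{3}$)
$l{\left(f \right)} = -6 + f$ ($l{\left(f \right)} = f - 6 = -6 + f$)
$l{\left(1 \right)} 28 + I{\left(D{\left(K{\left(-3 \right)},-4 \right)} \right)} = \left(-6 + 1\right) 28 - \frac{32}{3} = \left(-5\right) 28 - \frac{32}{3} = -140 - \frac{32}{3} = - \frac{452}{3}$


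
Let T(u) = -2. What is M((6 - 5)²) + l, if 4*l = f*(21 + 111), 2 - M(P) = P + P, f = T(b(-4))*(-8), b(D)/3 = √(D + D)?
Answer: 528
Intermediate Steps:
b(D) = 3*√2*√D (b(D) = 3*√(D + D) = 3*√(2*D) = 3*(√2*√D) = 3*√2*√D)
f = 16 (f = -2*(-8) = 16)
M(P) = 2 - 2*P (M(P) = 2 - (P + P) = 2 - 2*P)
l = 528 (l = (16*(21 + 111))/4 = (16*132)/4 = (¼)*2112 = 528)
M((6 - 5)²) + l = (2 - 2*(6 - 5)²) + 528 = (2 - 2*1²) + 528 = (2 - 2*1) + 528 = (2 - 2) + 528 = 0 + 528 = 528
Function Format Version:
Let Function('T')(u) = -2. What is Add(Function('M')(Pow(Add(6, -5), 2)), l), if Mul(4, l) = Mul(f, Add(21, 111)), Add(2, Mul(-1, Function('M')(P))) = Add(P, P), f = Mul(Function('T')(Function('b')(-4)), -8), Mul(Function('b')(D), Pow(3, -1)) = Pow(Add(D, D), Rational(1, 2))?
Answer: 528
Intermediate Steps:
Function('b')(D) = Mul(3, Pow(2, Rational(1, 2)), Pow(D, Rational(1, 2))) (Function('b')(D) = Mul(3, Pow(Add(D, D), Rational(1, 2))) = Mul(3, Pow(Mul(2, D), Rational(1, 2))) = Mul(3, Mul(Pow(2, Rational(1, 2)), Pow(D, Rational(1, 2)))) = Mul(3, Pow(2, Rational(1, 2)), Pow(D, Rational(1, 2))))
f = 16 (f = Mul(-2, -8) = 16)
Function('M')(P) = Add(2, Mul(-2, P)) (Function('M')(P) = Add(2, Mul(-1, Add(P, P))) = Add(2, Mul(-1, Mul(2, P))) = Add(2, Mul(-2, P)))
l = 528 (l = Mul(Rational(1, 4), Mul(16, Add(21, 111))) = Mul(Rational(1, 4), Mul(16, 132)) = Mul(Rational(1, 4), 2112) = 528)
Add(Function('M')(Pow(Add(6, -5), 2)), l) = Add(Add(2, Mul(-2, Pow(Add(6, -5), 2))), 528) = Add(Add(2, Mul(-2, Pow(1, 2))), 528) = Add(Add(2, Mul(-2, 1)), 528) = Add(Add(2, -2), 528) = Add(0, 528) = 528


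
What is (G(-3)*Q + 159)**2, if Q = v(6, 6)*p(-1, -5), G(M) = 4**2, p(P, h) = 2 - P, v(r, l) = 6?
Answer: 199809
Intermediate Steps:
G(M) = 16
Q = 18 (Q = 6*(2 - 1*(-1)) = 6*(2 + 1) = 6*3 = 18)
(G(-3)*Q + 159)**2 = (16*18 + 159)**2 = (288 + 159)**2 = 447**2 = 199809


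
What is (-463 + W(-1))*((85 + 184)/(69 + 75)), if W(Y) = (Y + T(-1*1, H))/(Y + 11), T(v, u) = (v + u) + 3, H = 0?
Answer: -415067/480 ≈ -864.72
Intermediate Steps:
T(v, u) = 3 + u + v (T(v, u) = (u + v) + 3 = 3 + u + v)
W(Y) = (2 + Y)/(11 + Y) (W(Y) = (Y + (3 + 0 - 1*1))/(Y + 11) = (Y + (3 + 0 - 1))/(11 + Y) = (Y + 2)/(11 + Y) = (2 + Y)/(11 + Y))
(-463 + W(-1))*((85 + 184)/(69 + 75)) = (-463 + (2 - 1)/(11 - 1))*((85 + 184)/(69 + 75)) = (-463 + 1/10)*(269/144) = -4629/10*269/144 = -415067/480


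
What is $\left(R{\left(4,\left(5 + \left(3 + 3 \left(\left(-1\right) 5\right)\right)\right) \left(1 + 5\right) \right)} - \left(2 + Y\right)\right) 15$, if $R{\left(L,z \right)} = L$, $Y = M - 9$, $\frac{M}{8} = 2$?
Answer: $-75$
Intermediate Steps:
$M = 16$ ($M = 8 \cdot 2 = 16$)
$Y = 7$ ($Y = 16 - 9 = 7$)
$\left(R{\left(4,\left(5 + \left(3 + 3 \left(\left(-1\right) 5\right)\right)\right) \left(1 + 5\right) \right)} - \left(2 + Y\right)\right) 15 = \left(4 - 9\right) 15 = \left(-5\right) 15 = -75$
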